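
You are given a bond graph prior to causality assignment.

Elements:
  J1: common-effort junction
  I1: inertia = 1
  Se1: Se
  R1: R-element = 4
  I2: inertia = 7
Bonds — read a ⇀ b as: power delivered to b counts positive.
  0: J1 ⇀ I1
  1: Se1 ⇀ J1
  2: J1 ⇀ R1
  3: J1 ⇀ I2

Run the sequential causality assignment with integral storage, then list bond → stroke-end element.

#0 |I1
#1 |J1
#2 |R1
#3 |I2

b1 stroke at J1  (Se1 (Se) sets effort on bond)
b0 stroke at I1  (J1 effort already set via bond 1)
b2 stroke at R1  (J1: bond 1 brought effort, rest push out)
b3 stroke at I2  (J1: bond 1 brought effort, rest push out)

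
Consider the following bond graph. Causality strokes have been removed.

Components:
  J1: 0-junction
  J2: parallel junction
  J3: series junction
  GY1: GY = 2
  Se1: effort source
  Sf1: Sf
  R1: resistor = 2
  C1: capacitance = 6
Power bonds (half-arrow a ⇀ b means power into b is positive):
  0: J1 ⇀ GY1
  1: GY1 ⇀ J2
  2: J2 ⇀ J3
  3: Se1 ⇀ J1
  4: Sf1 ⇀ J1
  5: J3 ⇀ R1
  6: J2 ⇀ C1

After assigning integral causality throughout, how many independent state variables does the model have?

1  (C1 all integral)

bond 3 stroke at J1  (source Se1 imposes e)
bond 4 stroke at Sf1  (Sf1: flow source, stroke at near end)
bond 0 stroke at GY1  (common-e at J1 fixed by 3)
bond 1 stroke at GY1  (GY1: gyrator matches bond 0)
bond 6 stroke at J2  (C1 outputs effort q/C1)
bond 2 stroke at J3  (J2 effort already set via bond 6)
bond 5 stroke at R1  (J3 needs exactly one f-in)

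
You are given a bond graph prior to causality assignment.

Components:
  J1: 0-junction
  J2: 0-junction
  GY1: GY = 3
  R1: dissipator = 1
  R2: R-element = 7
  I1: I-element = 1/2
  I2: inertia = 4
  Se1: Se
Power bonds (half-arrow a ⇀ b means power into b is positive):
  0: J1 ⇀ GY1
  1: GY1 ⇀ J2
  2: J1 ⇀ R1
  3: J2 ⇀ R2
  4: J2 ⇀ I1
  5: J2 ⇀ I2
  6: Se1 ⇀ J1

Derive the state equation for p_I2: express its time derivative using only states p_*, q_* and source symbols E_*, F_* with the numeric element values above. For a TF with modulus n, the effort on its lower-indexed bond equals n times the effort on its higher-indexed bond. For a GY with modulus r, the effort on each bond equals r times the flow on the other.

b6 →J1  (source Se1 imposes e)
b0 →GY1  (common-e at J1 fixed by 6)
b2 →R1  (common-e at J1 fixed by 6)
b1 →GY1  (GY1 both-in/both-out from 0)
b4 →I1  (I1 outputs flow p/I1)
b5 →I2  (I2 outputs flow p/I2)
b3 →J2  (only one effort-in slot at J2)

dp_I2/dt = 7*E_Se1/3 - 14*p_I1 - 7*p_I2/4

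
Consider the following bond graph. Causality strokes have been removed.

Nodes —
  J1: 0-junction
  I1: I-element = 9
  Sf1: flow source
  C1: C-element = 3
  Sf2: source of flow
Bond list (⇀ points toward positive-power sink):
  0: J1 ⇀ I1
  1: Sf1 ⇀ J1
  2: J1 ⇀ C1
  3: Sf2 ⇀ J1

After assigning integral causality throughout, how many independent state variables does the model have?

2  (C1, I1 all integral)

#1 →Sf1  (Sf1 fixes flow; stroke at Sf1)
#3 →Sf2  (Sf2 fixes flow; stroke at Sf2)
#0 →I1  (prefer integral on I1)
#2 →J1  (closing 0-jn rule on J1)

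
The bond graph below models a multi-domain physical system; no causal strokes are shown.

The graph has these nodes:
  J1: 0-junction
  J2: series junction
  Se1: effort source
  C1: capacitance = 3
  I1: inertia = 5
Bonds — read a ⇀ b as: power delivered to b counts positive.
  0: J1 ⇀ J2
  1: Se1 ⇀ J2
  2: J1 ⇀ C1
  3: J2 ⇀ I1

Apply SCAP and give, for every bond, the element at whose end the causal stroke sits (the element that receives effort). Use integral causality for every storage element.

b1 stroke→J2  (source Se1 imposes e)
b2 stroke→J1  (C1 outputs effort q/C1)
b0 stroke→J2  (J1: bond 2 brought effort, rest push out)
b3 stroke→I1  (J2 needs exactly one f-in)

#0 stroke at J2
#1 stroke at J2
#2 stroke at J1
#3 stroke at I1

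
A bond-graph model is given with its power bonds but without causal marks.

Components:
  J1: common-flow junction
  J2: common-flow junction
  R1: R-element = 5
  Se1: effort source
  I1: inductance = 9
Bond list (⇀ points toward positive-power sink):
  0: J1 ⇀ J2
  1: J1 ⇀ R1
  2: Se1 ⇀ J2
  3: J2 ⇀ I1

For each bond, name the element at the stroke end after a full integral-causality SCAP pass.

b2 |J2  (Se1 (Se) sets effort on bond)
b3 |I1  (prefer integral on I1)
b0 |J2  (J2: bond 3 brought flow, rest push out)
b1 |J1  (J1: bond 0 brought flow, rest push out)

b0 stroke at J2
b1 stroke at J1
b2 stroke at J2
b3 stroke at I1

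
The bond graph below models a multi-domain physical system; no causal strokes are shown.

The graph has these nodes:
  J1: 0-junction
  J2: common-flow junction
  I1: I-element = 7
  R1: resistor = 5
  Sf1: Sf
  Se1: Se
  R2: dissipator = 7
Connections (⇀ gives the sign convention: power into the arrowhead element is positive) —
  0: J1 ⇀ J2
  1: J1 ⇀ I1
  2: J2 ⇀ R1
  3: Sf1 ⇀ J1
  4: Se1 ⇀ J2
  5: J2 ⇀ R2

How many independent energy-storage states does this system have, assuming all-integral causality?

β3 stroke→Sf1  (Sf1 fixes flow; stroke at Sf1)
β4 stroke→J2  (Se1 (Se) sets effort on bond)
β1 stroke→I1  (prefer integral on I1)
β0 stroke→J1  (closing 0-jn rule on J1)
β2 stroke→J2  (1-jn J2 has f-setter on 0)
β5 stroke→J2  (common-f at J2 fixed by 0)

1  (I1 all integral)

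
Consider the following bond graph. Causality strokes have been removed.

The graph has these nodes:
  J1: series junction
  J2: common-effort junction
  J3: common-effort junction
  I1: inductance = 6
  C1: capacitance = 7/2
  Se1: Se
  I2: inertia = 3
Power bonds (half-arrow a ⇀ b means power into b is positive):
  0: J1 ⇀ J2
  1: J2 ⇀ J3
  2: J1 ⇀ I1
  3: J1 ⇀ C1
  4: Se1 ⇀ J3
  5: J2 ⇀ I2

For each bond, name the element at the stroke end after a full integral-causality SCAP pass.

#4 |J3  (source Se1 imposes e)
#1 |J2  (J3 effort already set via bond 4)
#0 |J1  (common-e at J2 fixed by 1)
#5 |I2  (J2: bond 1 brought effort, rest push out)
#2 |I1  (I1 outputs flow p/I1)
#3 |J1  (1-jn J1 has f-setter on 2)

bond 0 |J1
bond 1 |J2
bond 2 |I1
bond 3 |J1
bond 4 |J3
bond 5 |I2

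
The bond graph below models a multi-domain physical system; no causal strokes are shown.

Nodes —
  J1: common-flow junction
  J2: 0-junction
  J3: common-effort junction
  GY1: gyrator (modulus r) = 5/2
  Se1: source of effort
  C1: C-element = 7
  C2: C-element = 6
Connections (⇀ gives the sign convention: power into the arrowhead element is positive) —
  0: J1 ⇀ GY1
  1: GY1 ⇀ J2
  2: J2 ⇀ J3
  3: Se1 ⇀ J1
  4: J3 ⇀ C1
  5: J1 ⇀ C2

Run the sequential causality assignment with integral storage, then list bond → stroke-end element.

β0 |GY1
β1 |GY1
β2 |J2
β3 |J1
β4 |J3
β5 |J1

bond 3 stroke at J1  (source Se1 imposes e)
bond 4 stroke at J3  (prefer integral on C1)
bond 2 stroke at J2  (J3: bond 4 brought effort, rest push out)
bond 1 stroke at GY1  (J2: bond 2 brought effort, rest push out)
bond 0 stroke at GY1  (GY1: gyrator matches bond 1)
bond 5 stroke at J1  (J1: bond 0 brought flow, rest push out)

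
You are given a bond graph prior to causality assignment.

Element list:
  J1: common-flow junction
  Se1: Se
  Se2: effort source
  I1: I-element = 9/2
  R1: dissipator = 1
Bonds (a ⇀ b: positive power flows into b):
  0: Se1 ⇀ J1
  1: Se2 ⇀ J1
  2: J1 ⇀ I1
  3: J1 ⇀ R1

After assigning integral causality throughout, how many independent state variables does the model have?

bond 0 stroke→J1  (Se1 fixes effort; stroke away)
bond 1 stroke→J1  (Se2: effort source, stroke at far end)
bond 2 stroke→I1  (I1 integral (f out))
bond 3 stroke→J1  (1-jn J1 has f-setter on 2)

1  (I1 all integral)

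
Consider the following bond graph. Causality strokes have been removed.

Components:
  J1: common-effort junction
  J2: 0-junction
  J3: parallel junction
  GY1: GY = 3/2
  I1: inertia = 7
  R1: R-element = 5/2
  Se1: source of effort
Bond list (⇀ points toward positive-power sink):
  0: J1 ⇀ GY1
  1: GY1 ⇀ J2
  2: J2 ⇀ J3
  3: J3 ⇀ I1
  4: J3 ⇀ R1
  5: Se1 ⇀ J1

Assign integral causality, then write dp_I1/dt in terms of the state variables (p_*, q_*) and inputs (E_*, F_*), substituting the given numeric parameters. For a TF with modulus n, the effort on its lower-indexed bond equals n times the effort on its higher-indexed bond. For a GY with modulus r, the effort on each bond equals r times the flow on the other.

dp_I1/dt = 5*E_Se1/3 - 5*p_I1/14

bond 5 |J1  (source Se1 imposes e)
bond 0 |GY1  (common-e at J1 fixed by 5)
bond 1 |GY1  (GY GY1: same side as bond 0)
bond 2 |J2  (J2 needs exactly one e-in)
bond 3 |I1  (I1: I, integral causality)
bond 4 |J3  (closing 0-jn rule on J3)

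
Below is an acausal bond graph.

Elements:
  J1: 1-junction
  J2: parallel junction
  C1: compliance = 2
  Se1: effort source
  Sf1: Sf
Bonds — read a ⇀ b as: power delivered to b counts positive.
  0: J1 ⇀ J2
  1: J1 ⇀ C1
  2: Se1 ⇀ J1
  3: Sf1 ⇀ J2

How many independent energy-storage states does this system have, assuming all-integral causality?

1  (C1 all integral)

#2 stroke at J1  (source Se1 imposes e)
#3 stroke at Sf1  (Sf1: flow source, stroke at near end)
#0 stroke at J2  (J2 needs exactly one e-in)
#1 stroke at J1  (1-jn J1 has f-setter on 0)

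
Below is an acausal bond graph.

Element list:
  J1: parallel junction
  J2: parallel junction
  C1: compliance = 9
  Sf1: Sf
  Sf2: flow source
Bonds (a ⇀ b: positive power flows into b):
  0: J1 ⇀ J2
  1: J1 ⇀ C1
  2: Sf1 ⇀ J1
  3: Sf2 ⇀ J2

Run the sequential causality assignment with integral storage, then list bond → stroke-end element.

#0 stroke→J2
#1 stroke→J1
#2 stroke→Sf1
#3 stroke→Sf2

bond 2 stroke at Sf1  (source Sf1 imposes f)
bond 3 stroke at Sf2  (Sf2 fixes flow; stroke at Sf2)
bond 0 stroke at J2  (J2 needs exactly one e-in)
bond 1 stroke at J1  (only one effort-in slot at J1)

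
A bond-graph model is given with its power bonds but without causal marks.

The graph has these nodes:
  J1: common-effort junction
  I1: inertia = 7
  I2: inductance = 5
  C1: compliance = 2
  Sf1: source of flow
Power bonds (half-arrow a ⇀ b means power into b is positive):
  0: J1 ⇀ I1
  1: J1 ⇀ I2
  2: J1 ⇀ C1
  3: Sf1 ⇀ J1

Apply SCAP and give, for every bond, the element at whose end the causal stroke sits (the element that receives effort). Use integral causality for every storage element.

#3 →Sf1  (Sf1 (Sf) sets flow on bond)
#0 →I1  (I1 outputs flow p/I1)
#1 →I2  (I2 outputs flow p/I2)
#2 →J1  (J1: last free bond brings effort in)

b0 →I1
b1 →I2
b2 →J1
b3 →Sf1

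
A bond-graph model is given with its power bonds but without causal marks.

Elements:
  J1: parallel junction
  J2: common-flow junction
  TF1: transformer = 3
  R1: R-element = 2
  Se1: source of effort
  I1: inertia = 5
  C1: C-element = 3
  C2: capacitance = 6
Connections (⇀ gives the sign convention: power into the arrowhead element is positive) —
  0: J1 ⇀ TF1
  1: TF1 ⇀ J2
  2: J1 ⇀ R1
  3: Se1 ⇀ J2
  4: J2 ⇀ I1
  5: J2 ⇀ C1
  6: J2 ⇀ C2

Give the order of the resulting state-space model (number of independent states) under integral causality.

3  (C1, C2, I1 all integral)

bond 3 →J2  (source Se1 imposes e)
bond 4 →I1  (I1 integral (f out))
bond 1 →J2  (J2: bond 4 brought flow, rest push out)
bond 5 →J2  (common-f at J2 fixed by 4)
bond 6 →J2  (J2: bond 4 brought flow, rest push out)
bond 0 →TF1  (TF1: transformer flips bond 1)
bond 2 →J1  (only one effort-in slot at J1)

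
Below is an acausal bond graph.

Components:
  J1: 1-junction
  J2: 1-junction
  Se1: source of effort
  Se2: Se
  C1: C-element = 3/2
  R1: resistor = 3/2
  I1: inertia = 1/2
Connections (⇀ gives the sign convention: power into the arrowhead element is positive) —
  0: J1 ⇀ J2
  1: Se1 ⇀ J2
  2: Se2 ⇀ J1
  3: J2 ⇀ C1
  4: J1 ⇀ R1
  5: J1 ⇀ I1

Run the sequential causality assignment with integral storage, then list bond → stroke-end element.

β1 →J2  (Se1: effort source, stroke at far end)
β2 →J1  (Se2 (Se) sets effort on bond)
β3 →J2  (prefer integral on C1)
β0 →J1  (J2: last free bond brings flow in)
β5 →I1  (I1: I, integral causality)
β4 →J1  (J1: bond 5 brought flow, rest push out)

β0 →J1
β1 →J2
β2 →J1
β3 →J2
β4 →J1
β5 →I1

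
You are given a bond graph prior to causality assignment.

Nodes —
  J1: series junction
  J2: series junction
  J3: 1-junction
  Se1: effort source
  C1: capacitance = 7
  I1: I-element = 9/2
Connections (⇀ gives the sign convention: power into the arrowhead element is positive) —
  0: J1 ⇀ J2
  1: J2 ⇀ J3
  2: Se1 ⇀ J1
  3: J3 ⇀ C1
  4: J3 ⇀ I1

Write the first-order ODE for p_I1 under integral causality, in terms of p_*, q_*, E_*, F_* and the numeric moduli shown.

#2 stroke→J1  (Se1: effort source, stroke at far end)
#0 stroke→J2  (closing 1-jn rule on J1)
#1 stroke→J3  (closing 1-jn rule on J2)
#3 stroke→J3  (C1: C, integral causality)
#4 stroke→I1  (J3: last free bond brings flow in)

dp_I1/dt = E_Se1 - q_C1/7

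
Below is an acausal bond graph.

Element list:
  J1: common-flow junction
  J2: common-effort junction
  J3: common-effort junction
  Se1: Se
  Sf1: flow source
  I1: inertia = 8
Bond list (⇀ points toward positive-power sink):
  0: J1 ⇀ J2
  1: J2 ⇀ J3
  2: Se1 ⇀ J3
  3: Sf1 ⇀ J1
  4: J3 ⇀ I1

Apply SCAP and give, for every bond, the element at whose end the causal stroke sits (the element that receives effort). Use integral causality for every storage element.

β0 →J1
β1 →J2
β2 →J3
β3 →Sf1
β4 →I1

β2 |J3  (Se1: effort source, stroke at far end)
β3 |Sf1  (Sf1 fixes flow; stroke at Sf1)
β0 |J1  (common-f at J1 fixed by 3)
β1 |J2  (J2 needs exactly one e-in)
β4 |I1  (J3: bond 2 brought effort, rest push out)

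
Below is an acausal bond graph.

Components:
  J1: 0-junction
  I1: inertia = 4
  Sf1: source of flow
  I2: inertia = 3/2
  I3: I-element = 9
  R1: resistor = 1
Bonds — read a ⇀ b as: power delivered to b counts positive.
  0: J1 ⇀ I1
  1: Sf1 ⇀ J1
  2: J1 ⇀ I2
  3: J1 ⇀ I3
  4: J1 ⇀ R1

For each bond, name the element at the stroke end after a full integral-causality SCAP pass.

b1 stroke→Sf1  (Sf1: flow source, stroke at near end)
b0 stroke→I1  (I1: I, integral causality)
b2 stroke→I2  (prefer integral on I2)
b3 stroke→I3  (I3 outputs flow p/I3)
b4 stroke→J1  (closing 0-jn rule on J1)

β0 stroke at I1
β1 stroke at Sf1
β2 stroke at I2
β3 stroke at I3
β4 stroke at J1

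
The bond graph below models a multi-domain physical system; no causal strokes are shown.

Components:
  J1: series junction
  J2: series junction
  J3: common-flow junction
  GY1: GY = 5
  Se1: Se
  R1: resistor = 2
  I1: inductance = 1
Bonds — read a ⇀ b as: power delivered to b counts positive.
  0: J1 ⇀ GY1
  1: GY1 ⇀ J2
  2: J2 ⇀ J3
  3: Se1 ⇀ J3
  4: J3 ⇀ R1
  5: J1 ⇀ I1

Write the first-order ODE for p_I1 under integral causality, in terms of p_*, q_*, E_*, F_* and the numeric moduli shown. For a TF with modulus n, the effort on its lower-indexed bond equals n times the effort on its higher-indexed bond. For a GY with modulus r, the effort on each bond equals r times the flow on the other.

dp_I1/dt = -5*E_Se1/2 - 25*p_I1/2

#3 →J3  (Se1 (Se) sets effort on bond)
#5 →I1  (prefer integral on I1)
#0 →J1  (J1: bond 5 brought flow, rest push out)
#1 →J2  (GY1 both-in/both-out from 0)
#2 →J3  (J2: last free bond brings flow in)
#4 →R1  (J3: last free bond brings flow in)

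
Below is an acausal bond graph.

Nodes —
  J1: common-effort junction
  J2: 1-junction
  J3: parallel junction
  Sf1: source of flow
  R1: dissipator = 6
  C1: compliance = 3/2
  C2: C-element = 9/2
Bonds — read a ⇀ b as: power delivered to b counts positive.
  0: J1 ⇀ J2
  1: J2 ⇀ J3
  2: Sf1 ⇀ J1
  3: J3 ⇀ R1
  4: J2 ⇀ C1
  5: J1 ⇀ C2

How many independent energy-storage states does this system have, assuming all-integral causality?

#2 →Sf1  (Sf1 (Sf) sets flow on bond)
#4 →J2  (C1 outputs effort q/C1)
#5 →J1  (prefer integral on C2)
#0 →J2  (J1 effort already set via bond 5)
#1 →J3  (J2: last free bond brings flow in)
#3 →R1  (J3 effort already set via bond 1)

2  (C1, C2 all integral)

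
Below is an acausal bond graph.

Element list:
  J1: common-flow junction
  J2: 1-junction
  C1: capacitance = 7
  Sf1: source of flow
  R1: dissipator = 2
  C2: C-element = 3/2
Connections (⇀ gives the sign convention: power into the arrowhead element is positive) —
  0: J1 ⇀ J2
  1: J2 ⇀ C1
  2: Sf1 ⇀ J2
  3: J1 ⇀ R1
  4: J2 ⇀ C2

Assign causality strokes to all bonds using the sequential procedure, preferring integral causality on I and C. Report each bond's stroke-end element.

b0 →J2
b1 →J2
b2 →Sf1
b3 →J1
b4 →J2

β2 stroke at Sf1  (Sf1 (Sf) sets flow on bond)
β0 stroke at J2  (1-jn J2 has f-setter on 2)
β1 stroke at J2  (J2: bond 2 brought flow, rest push out)
β4 stroke at J2  (common-f at J2 fixed by 2)
β3 stroke at J1  (1-jn J1 has f-setter on 0)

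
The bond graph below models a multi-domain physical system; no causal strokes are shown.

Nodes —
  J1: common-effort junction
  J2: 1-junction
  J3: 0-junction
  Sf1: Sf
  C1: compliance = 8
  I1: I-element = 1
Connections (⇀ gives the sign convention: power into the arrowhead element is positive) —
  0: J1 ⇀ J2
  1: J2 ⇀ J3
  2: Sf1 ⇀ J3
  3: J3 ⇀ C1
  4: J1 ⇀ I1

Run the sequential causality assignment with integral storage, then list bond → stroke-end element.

b2 →Sf1  (source Sf1 imposes f)
b3 →J3  (C1 outputs effort q/C1)
b1 →J2  (common-e at J3 fixed by 3)
b0 →J1  (closing 1-jn rule on J2)
b4 →I1  (0-jn J1 has e-setter on 0)

#0 |J1
#1 |J2
#2 |Sf1
#3 |J3
#4 |I1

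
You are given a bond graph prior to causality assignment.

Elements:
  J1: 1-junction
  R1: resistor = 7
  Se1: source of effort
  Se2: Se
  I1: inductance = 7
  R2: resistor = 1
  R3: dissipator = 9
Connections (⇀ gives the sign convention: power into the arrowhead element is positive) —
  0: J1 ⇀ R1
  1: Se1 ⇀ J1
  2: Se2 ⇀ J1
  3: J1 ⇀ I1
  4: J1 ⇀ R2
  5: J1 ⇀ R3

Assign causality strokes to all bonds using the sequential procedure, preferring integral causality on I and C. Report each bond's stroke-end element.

b1 stroke at J1  (Se1 (Se) sets effort on bond)
b2 stroke at J1  (Se2: effort source, stroke at far end)
b3 stroke at I1  (prefer integral on I1)
b0 stroke at J1  (J1: bond 3 brought flow, rest push out)
b4 stroke at J1  (J1 flow already set via bond 3)
b5 stroke at J1  (J1 flow already set via bond 3)

b0 stroke at J1
b1 stroke at J1
b2 stroke at J1
b3 stroke at I1
b4 stroke at J1
b5 stroke at J1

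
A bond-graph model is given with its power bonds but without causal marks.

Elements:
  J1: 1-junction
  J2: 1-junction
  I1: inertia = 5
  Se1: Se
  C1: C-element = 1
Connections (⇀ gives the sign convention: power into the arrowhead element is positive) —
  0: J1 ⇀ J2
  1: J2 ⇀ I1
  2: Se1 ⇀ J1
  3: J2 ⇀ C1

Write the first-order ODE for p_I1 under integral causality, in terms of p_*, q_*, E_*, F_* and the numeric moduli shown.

dp_I1/dt = E_Se1 - q_C1

bond 2 →J1  (Se1 (Se) sets effort on bond)
bond 0 →J2  (only one flow-in slot at J1)
bond 1 →I1  (prefer integral on I1)
bond 3 →J2  (1-jn J2 has f-setter on 1)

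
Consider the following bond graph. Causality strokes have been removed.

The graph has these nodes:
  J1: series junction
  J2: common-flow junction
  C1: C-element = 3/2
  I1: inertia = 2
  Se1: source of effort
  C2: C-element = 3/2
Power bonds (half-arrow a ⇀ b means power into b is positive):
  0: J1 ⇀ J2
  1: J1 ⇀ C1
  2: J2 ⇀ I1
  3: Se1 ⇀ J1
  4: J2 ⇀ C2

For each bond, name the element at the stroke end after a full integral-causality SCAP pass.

b0 →J2
b1 →J1
b2 →I1
b3 →J1
b4 →J2

b3 |J1  (Se1 fixes effort; stroke away)
b1 |J1  (C1: C, integral causality)
b0 |J2  (J1: last free bond brings flow in)
b2 |I1  (I1 integral (f out))
b4 |J2  (J2: bond 2 brought flow, rest push out)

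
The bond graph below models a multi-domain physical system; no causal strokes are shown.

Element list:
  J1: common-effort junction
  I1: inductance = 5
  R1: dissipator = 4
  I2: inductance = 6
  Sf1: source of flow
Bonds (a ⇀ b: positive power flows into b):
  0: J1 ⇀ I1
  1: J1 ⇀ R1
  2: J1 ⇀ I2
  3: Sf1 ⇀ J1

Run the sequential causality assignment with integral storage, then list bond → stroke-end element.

#0 stroke→I1
#1 stroke→J1
#2 stroke→I2
#3 stroke→Sf1

b3 →Sf1  (Sf1 fixes flow; stroke at Sf1)
b0 →I1  (I1: I, integral causality)
b2 →I2  (I2 outputs flow p/I2)
b1 →J1  (closing 0-jn rule on J1)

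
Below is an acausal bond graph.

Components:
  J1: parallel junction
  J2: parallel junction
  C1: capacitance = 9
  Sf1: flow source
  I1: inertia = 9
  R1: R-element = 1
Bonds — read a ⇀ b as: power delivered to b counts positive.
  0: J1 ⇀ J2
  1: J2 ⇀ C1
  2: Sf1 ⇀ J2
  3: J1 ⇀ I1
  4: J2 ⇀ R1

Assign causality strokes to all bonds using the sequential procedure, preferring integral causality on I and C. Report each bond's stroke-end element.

bond 0 |J1
bond 1 |J2
bond 2 |Sf1
bond 3 |I1
bond 4 |R1

b2 →Sf1  (source Sf1 imposes f)
b1 →J2  (C1 outputs effort q/C1)
b0 →J1  (common-e at J2 fixed by 1)
b4 →R1  (J2: bond 1 brought effort, rest push out)
b3 →I1  (common-e at J1 fixed by 0)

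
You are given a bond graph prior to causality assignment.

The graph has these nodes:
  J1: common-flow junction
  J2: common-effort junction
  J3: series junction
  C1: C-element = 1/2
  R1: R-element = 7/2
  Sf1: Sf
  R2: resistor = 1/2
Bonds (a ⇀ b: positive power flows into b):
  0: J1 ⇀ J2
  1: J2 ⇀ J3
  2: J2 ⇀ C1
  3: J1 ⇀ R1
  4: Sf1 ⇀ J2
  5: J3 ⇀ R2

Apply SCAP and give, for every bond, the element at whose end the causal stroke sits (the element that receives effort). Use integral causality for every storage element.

#4 →Sf1  (Sf1 (Sf) sets flow on bond)
#2 →J2  (C1 integral (e out))
#0 →J1  (common-e at J2 fixed by 2)
#1 →J3  (J2: bond 2 brought effort, rest push out)
#5 →R2  (closing 1-jn rule on J3)
#3 →R1  (only one flow-in slot at J1)

#0 |J1
#1 |J3
#2 |J2
#3 |R1
#4 |Sf1
#5 |R2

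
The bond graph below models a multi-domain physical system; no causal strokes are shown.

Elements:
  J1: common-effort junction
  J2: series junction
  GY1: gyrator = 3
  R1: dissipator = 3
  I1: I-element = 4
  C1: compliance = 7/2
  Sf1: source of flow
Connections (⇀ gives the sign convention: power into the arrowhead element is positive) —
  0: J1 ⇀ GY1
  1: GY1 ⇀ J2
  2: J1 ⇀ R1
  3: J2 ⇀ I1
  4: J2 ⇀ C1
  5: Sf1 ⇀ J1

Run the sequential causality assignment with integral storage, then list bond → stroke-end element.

b5 |Sf1  (Sf1 fixes flow; stroke at Sf1)
b3 |I1  (I1 outputs flow p/I1)
b1 |J2  (J2 flow already set via bond 3)
b4 |J2  (J2: bond 3 brought flow, rest push out)
b0 |J1  (GY GY1: same side as bond 1)
b2 |R1  (common-e at J1 fixed by 0)

bond 0 stroke→J1
bond 1 stroke→J2
bond 2 stroke→R1
bond 3 stroke→I1
bond 4 stroke→J2
bond 5 stroke→Sf1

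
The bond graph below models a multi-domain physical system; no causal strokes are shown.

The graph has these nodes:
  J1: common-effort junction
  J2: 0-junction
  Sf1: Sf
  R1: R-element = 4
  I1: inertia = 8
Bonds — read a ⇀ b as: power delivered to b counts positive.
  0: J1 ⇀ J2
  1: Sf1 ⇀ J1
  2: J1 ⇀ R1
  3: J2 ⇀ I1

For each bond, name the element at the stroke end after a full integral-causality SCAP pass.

b1 stroke→Sf1  (Sf1 fixes flow; stroke at Sf1)
b3 stroke→I1  (I1 integral (f out))
b0 stroke→J2  (J2: last free bond brings effort in)
b2 stroke→J1  (only one effort-in slot at J1)

b0 stroke→J2
b1 stroke→Sf1
b2 stroke→J1
b3 stroke→I1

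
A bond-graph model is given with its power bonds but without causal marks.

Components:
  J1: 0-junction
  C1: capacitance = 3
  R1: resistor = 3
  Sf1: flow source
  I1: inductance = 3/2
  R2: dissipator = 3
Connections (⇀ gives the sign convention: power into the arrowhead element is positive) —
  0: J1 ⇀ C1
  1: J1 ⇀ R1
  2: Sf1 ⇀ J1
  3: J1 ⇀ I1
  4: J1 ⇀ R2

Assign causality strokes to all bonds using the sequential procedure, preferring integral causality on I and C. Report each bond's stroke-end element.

β0 |J1
β1 |R1
β2 |Sf1
β3 |I1
β4 |R2

bond 2 stroke→Sf1  (Sf1 fixes flow; stroke at Sf1)
bond 0 stroke→J1  (C1 outputs effort q/C1)
bond 1 stroke→R1  (0-jn J1 has e-setter on 0)
bond 3 stroke→I1  (common-e at J1 fixed by 0)
bond 4 stroke→R2  (J1 effort already set via bond 0)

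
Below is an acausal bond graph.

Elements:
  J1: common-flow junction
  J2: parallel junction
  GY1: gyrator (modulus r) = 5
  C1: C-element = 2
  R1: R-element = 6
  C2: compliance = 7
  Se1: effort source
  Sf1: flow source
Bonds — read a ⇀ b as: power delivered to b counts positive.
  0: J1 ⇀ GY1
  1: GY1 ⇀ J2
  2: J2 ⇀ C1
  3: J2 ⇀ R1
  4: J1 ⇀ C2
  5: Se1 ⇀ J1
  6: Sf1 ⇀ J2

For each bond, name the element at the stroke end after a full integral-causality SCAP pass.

bond 5 |J1  (Se1: effort source, stroke at far end)
bond 6 |Sf1  (source Sf1 imposes f)
bond 2 |J2  (prefer integral on C1)
bond 1 |GY1  (J2 effort already set via bond 2)
bond 3 |R1  (common-e at J2 fixed by 2)
bond 0 |GY1  (GY1: gyrator matches bond 1)
bond 4 |J1  (J1 flow already set via bond 0)

b0 →GY1
b1 →GY1
b2 →J2
b3 →R1
b4 →J1
b5 →J1
b6 →Sf1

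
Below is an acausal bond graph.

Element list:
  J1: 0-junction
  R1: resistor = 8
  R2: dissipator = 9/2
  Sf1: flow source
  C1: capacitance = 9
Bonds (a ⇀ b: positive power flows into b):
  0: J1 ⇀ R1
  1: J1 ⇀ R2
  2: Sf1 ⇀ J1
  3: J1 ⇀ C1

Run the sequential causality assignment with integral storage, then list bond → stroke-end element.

bond 2 stroke at Sf1  (Sf1 fixes flow; stroke at Sf1)
bond 3 stroke at J1  (C1 integral (e out))
bond 0 stroke at R1  (0-jn J1 has e-setter on 3)
bond 1 stroke at R2  (common-e at J1 fixed by 3)

#0 stroke→R1
#1 stroke→R2
#2 stroke→Sf1
#3 stroke→J1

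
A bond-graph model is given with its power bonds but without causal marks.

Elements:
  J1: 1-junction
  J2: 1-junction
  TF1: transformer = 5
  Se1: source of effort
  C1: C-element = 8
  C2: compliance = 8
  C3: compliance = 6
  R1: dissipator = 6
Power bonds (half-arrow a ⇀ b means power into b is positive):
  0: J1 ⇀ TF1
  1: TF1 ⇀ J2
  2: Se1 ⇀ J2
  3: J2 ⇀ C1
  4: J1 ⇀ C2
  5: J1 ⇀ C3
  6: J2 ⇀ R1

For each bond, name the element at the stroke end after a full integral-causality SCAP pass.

β0 stroke→TF1
β1 stroke→J2
β2 stroke→J2
β3 stroke→J2
β4 stroke→J1
β5 stroke→J1
β6 stroke→R1

β2 |J2  (Se1 (Se) sets effort on bond)
β3 |J2  (C1 outputs effort q/C1)
β4 |J1  (prefer integral on C2)
β5 |J1  (C3 outputs effort q/C3)
β0 |TF1  (J1: last free bond brings flow in)
β1 |J2  (TF1: transformer flips bond 0)
β6 |R1  (J2 needs exactly one f-in)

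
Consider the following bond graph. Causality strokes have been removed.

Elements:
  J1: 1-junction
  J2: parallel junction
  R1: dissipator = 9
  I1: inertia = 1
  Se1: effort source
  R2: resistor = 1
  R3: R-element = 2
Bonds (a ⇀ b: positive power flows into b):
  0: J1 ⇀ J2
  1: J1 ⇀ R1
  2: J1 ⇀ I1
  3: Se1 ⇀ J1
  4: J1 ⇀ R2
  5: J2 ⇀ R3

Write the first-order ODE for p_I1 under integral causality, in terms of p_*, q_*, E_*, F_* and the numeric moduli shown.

dp_I1/dt = E_Se1 - 12*p_I1

#3 →J1  (Se1 fixes effort; stroke away)
#2 →I1  (prefer integral on I1)
#0 →J1  (J1 flow already set via bond 2)
#1 →J1  (common-f at J1 fixed by 2)
#4 →J1  (1-jn J1 has f-setter on 2)
#5 →J2  (only one effort-in slot at J2)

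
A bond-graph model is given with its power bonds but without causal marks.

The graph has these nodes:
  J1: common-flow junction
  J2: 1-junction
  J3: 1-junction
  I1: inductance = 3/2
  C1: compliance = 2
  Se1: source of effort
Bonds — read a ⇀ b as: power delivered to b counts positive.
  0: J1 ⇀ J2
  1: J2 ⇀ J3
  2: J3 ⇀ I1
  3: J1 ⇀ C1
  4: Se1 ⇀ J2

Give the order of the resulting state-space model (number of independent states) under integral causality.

b4 stroke→J2  (source Se1 imposes e)
b2 stroke→I1  (prefer integral on I1)
b1 stroke→J3  (common-f at J3 fixed by 2)
b0 stroke→J2  (J2 flow already set via bond 1)
b3 stroke→J1  (1-jn J1 has f-setter on 0)

2  (C1, I1 all integral)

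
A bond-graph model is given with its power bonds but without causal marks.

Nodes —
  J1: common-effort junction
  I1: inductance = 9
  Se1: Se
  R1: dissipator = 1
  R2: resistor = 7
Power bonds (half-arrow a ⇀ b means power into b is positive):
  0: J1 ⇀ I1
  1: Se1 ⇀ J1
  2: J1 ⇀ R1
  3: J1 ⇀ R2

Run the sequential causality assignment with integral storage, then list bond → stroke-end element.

β0 →I1
β1 →J1
β2 →R1
β3 →R2

β1 →J1  (source Se1 imposes e)
β0 →I1  (common-e at J1 fixed by 1)
β2 →R1  (J1 effort already set via bond 1)
β3 →R2  (J1 effort already set via bond 1)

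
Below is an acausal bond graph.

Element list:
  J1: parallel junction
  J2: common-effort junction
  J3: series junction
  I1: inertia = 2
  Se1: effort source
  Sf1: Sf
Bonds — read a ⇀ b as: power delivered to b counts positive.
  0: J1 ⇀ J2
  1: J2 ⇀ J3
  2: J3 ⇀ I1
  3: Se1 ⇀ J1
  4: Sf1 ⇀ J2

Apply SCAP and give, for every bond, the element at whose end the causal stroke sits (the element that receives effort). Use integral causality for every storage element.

bond 3 |J1  (source Se1 imposes e)
bond 4 |Sf1  (Sf1: flow source, stroke at near end)
bond 0 |J2  (common-e at J1 fixed by 3)
bond 1 |J3  (0-jn J2 has e-setter on 0)
bond 2 |I1  (J3: last free bond brings flow in)

b0 stroke at J2
b1 stroke at J3
b2 stroke at I1
b3 stroke at J1
b4 stroke at Sf1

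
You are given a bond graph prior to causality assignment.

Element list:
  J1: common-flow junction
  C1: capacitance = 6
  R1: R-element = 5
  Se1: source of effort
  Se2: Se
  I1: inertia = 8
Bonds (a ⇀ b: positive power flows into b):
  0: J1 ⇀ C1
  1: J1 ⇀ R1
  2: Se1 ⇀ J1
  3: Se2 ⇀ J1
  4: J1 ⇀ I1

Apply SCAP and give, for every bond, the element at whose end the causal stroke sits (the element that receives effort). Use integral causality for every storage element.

#0 stroke→J1
#1 stroke→J1
#2 stroke→J1
#3 stroke→J1
#4 stroke→I1

#2 stroke→J1  (Se1 fixes effort; stroke away)
#3 stroke→J1  (Se2 fixes effort; stroke away)
#0 stroke→J1  (C1 outputs effort q/C1)
#4 stroke→I1  (I1 integral (f out))
#1 stroke→J1  (common-f at J1 fixed by 4)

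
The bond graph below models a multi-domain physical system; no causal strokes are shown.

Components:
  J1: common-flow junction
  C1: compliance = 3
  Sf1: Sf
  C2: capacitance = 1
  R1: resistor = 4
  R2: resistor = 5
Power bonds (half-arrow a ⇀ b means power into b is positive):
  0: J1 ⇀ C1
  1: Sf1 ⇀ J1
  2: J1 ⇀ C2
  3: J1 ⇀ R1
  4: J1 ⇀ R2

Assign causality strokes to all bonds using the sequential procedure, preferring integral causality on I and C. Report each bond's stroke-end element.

bond 1 →Sf1  (Sf1 fixes flow; stroke at Sf1)
bond 0 →J1  (1-jn J1 has f-setter on 1)
bond 2 →J1  (J1: bond 1 brought flow, rest push out)
bond 3 →J1  (1-jn J1 has f-setter on 1)
bond 4 →J1  (common-f at J1 fixed by 1)

#0 stroke→J1
#1 stroke→Sf1
#2 stroke→J1
#3 stroke→J1
#4 stroke→J1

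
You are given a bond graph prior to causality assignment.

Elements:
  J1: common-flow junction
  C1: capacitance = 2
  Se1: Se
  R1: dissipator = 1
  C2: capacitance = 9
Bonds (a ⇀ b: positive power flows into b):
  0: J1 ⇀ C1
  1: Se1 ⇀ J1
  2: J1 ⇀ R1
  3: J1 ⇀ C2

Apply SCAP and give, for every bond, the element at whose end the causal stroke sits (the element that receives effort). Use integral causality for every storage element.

b1 stroke→J1  (Se1 (Se) sets effort on bond)
b0 stroke→J1  (C1 integral (e out))
b3 stroke→J1  (C2 outputs effort q/C2)
b2 stroke→R1  (J1: last free bond brings flow in)

β0 stroke at J1
β1 stroke at J1
β2 stroke at R1
β3 stroke at J1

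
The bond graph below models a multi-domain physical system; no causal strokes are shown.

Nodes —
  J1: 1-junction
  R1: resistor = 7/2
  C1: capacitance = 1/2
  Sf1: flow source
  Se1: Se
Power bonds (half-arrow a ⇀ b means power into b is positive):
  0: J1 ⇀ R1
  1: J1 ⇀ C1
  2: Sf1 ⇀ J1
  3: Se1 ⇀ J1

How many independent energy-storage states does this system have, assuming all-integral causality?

1  (C1 all integral)

b2 →Sf1  (source Sf1 imposes f)
b3 →J1  (Se1: effort source, stroke at far end)
b0 →J1  (J1 flow already set via bond 2)
b1 →J1  (common-f at J1 fixed by 2)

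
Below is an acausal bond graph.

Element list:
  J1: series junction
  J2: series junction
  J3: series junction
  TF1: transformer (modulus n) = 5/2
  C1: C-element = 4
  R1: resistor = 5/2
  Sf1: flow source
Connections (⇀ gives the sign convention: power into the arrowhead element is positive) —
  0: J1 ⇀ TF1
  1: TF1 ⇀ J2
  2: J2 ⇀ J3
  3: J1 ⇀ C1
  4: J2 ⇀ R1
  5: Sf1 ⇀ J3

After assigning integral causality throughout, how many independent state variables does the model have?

b5 |Sf1  (Sf1 (Sf) sets flow on bond)
b2 |J3  (1-jn J3 has f-setter on 5)
b1 |J2  (J2 flow already set via bond 2)
b4 |J2  (J2 flow already set via bond 2)
b0 |TF1  (TF1 one-in-one-out from 1)
b3 |J1  (J1: bond 0 brought flow, rest push out)

1  (C1 all integral)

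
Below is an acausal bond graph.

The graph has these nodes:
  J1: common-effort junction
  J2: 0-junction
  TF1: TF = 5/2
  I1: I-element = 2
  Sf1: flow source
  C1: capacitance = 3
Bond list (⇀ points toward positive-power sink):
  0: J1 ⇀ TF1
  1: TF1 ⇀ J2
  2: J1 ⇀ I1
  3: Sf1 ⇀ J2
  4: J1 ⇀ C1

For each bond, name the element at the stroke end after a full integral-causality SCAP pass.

β3 →Sf1  (source Sf1 imposes f)
β1 →J2  (closing 0-jn rule on J2)
β0 →TF1  (TF1: transformer flips bond 1)
β2 →I1  (I1 integral (f out))
β4 →J1  (J1 needs exactly one e-in)

bond 0 stroke at TF1
bond 1 stroke at J2
bond 2 stroke at I1
bond 3 stroke at Sf1
bond 4 stroke at J1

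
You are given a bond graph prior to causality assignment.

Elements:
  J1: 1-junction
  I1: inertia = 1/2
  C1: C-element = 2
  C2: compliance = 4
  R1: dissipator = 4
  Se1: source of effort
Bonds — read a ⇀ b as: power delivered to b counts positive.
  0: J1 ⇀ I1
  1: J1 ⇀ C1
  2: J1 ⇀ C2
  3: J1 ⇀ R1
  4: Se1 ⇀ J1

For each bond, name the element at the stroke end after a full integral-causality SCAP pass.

#4 →J1  (source Se1 imposes e)
#0 →I1  (I1 integral (f out))
#1 →J1  (common-f at J1 fixed by 0)
#2 →J1  (J1 flow already set via bond 0)
#3 →J1  (J1: bond 0 brought flow, rest push out)

bond 0 →I1
bond 1 →J1
bond 2 →J1
bond 3 →J1
bond 4 →J1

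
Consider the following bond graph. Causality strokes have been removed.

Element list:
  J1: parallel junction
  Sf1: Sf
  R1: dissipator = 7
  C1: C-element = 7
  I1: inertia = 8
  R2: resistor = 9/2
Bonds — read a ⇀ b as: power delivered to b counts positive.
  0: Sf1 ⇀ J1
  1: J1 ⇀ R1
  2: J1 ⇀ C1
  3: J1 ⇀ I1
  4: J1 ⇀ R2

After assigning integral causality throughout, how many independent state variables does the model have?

2  (C1, I1 all integral)

β0 |Sf1  (source Sf1 imposes f)
β2 |J1  (C1 integral (e out))
β1 |R1  (J1 effort already set via bond 2)
β3 |I1  (0-jn J1 has e-setter on 2)
β4 |R2  (J1: bond 2 brought effort, rest push out)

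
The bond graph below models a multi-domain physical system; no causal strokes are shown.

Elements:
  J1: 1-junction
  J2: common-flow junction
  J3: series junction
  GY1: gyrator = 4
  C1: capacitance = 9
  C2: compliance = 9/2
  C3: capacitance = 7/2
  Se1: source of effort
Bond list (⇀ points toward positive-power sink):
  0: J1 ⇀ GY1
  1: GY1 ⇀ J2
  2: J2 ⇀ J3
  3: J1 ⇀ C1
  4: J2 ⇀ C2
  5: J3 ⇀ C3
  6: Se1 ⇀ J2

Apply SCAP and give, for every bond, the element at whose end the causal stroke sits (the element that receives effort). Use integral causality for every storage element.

bond 6 stroke at J2  (Se1 (Se) sets effort on bond)
bond 3 stroke at J1  (prefer integral on C1)
bond 0 stroke at GY1  (J1: last free bond brings flow in)
bond 1 stroke at GY1  (GY1 both-in/both-out from 0)
bond 2 stroke at J2  (J2: bond 1 brought flow, rest push out)
bond 4 stroke at J2  (common-f at J2 fixed by 1)
bond 5 stroke at J3  (J3 flow already set via bond 2)

b0 stroke at GY1
b1 stroke at GY1
b2 stroke at J2
b3 stroke at J1
b4 stroke at J2
b5 stroke at J3
b6 stroke at J2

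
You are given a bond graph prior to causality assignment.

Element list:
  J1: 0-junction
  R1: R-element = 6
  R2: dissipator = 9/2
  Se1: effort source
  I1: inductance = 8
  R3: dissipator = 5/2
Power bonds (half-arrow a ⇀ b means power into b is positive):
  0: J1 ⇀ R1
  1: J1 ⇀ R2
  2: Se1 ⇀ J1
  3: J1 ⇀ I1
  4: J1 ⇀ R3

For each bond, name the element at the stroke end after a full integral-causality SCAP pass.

β2 stroke→J1  (Se1 (Se) sets effort on bond)
β0 stroke→R1  (common-e at J1 fixed by 2)
β1 stroke→R2  (common-e at J1 fixed by 2)
β3 stroke→I1  (0-jn J1 has e-setter on 2)
β4 stroke→R3  (common-e at J1 fixed by 2)

bond 0 stroke at R1
bond 1 stroke at R2
bond 2 stroke at J1
bond 3 stroke at I1
bond 4 stroke at R3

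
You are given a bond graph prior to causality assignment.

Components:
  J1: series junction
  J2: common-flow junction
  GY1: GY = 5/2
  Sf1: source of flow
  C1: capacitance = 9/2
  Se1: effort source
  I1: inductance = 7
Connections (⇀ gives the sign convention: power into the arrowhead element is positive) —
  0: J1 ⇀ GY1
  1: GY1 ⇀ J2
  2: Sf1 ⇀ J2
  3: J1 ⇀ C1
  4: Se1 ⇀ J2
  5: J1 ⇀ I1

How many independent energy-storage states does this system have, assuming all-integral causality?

#2 stroke at Sf1  (Sf1: flow source, stroke at near end)
#4 stroke at J2  (source Se1 imposes e)
#1 stroke at J2  (J2: bond 2 brought flow, rest push out)
#0 stroke at J1  (through GY1, causality inverts; strokes same side of GY1)
#3 stroke at J1  (C1 outputs effort q/C1)
#5 stroke at I1  (closing 1-jn rule on J1)

2  (C1, I1 all integral)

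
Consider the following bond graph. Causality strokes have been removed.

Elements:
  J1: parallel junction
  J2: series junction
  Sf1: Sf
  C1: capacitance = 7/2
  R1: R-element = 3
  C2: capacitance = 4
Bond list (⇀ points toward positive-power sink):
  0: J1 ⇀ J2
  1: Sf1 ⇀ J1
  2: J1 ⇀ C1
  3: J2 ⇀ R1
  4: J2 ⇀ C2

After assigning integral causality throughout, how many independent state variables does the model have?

b1 stroke→Sf1  (Sf1 (Sf) sets flow on bond)
b2 stroke→J1  (C1 outputs effort q/C1)
b0 stroke→J2  (J1: bond 2 brought effort, rest push out)
b4 stroke→J2  (C2: C, integral causality)
b3 stroke→R1  (closing 1-jn rule on J2)

2  (C1, C2 all integral)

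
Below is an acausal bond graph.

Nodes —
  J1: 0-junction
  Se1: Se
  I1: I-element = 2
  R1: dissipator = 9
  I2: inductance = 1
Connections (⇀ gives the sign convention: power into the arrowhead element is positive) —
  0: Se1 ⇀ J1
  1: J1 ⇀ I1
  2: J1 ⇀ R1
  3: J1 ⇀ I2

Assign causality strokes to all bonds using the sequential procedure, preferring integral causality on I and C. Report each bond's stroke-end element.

β0 |J1
β1 |I1
β2 |R1
β3 |I2

β0 →J1  (Se1 (Se) sets effort on bond)
β1 →I1  (J1 effort already set via bond 0)
β2 →R1  (J1 effort already set via bond 0)
β3 →I2  (common-e at J1 fixed by 0)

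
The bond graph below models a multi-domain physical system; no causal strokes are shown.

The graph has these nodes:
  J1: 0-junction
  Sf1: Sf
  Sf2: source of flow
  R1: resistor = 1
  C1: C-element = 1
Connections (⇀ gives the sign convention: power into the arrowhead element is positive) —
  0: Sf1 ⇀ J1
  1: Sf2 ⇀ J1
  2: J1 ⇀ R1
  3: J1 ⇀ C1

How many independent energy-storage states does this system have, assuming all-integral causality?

bond 0 stroke→Sf1  (Sf1 fixes flow; stroke at Sf1)
bond 1 stroke→Sf2  (Sf2 (Sf) sets flow on bond)
bond 3 stroke→J1  (C1 integral (e out))
bond 2 stroke→R1  (J1: bond 3 brought effort, rest push out)

1  (C1 all integral)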